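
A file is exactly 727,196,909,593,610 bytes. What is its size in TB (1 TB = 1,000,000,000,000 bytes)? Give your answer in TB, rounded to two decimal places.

727,196,909,593,610 bytes given.
1 TB = 1,000,000,000,000 bytes
727,196,909,593,610 / 1,000,000,000,000 = 727.20 TB

727.20 TB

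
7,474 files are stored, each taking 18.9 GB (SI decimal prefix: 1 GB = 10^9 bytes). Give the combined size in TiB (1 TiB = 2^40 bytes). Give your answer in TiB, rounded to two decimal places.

128.47 TiB

Total = 7,474 × 18.9 GB = 141258.6 GB
= 141258.6 × 1,000,000,000 bytes = 141,258,600,000,000 bytes
1 TiB = 1,099,511,627,776 bytes
141,258,600,000,000 / 1,099,511,627,776 = 128.47 TiB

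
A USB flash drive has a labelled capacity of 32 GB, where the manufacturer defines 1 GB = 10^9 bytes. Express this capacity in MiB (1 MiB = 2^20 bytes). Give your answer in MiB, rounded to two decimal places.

32 GB × 1,000,000,000 bytes/GB = 32,000,000,000 bytes
1 MiB = 1,048,576 bytes
32,000,000,000 / 1,048,576 = 30,517.58 MiB

30,517.58 MiB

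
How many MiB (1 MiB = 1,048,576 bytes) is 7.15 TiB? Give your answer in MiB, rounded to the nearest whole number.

7.15 TiB = 7.15 × 2^40 bytes = 7,861,508,138,598.4 bytes
1 MiB = 2^20 bytes = 1,048,576 bytes
7,861,508,138,598.4 / 1,048,576 = 7,497,318 MiB

7,497,318 MiB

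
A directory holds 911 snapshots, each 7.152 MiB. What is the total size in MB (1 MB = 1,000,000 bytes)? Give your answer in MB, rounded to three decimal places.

Total = 911 × 7.152 MiB = 6515.472 MiB
= 6515.472 × 1,048,576 bytes = 6,831,967,567.872 bytes
1 MB = 1,000,000 bytes
6,831,967,567.872 / 1,000,000 = 6,831.968 MB

6,831.968 MB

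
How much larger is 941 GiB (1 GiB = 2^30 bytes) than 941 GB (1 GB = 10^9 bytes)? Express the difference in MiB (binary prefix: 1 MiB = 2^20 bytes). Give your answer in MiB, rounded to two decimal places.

941 GiB = 941 × 1,073,741,824 = 1,010,391,056,384 bytes
941 GB = 941 × 1,000,000,000 = 941,000,000,000 bytes
difference = 69,391,056,384 bytes
69,391,056,384 / 1,048,576 = 66,176.47 MiB

66,176.47 MiB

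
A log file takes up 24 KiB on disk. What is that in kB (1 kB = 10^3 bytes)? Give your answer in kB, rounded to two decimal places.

24.58 kB

24 KiB × 1,024 bytes/KiB = 24,576 bytes
1 kB = 10^3 bytes = 1,000 bytes
24,576 / 1,000 = 24.58 kB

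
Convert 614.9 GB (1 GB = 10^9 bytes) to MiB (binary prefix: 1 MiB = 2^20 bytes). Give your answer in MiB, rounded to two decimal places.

586,414.34 MiB

614.9 GB = 614.9 × 10^9 bytes = 614,900,000,000 bytes
1 MiB = 2^20 bytes = 1,048,576 bytes
614,900,000,000 / 1,048,576 = 586,414.34 MiB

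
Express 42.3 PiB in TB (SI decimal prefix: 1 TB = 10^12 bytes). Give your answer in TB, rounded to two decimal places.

42.3 PiB × 1,125,899,906,842,624 bytes/PiB = 47,625,566,059,442,995.2 bytes
1 TB = 10^12 bytes = 1,000,000,000,000 bytes
47,625,566,059,442,995.2 / 1,000,000,000,000 = 47,625.57 TB

47,625.57 TB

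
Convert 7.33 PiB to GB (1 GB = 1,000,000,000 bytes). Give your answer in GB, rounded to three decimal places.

7.33 PiB × 1,125,899,906,842,624 bytes/PiB = 8,252,846,317,156,433.92 bytes
1 GB = 1,000,000,000 bytes
8,252,846,317,156,433.92 / 1,000,000,000 = 8,252,846.317 GB

8,252,846.317 GB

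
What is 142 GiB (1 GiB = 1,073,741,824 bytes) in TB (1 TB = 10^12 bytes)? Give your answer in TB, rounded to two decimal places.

142 GiB = 142 × 2^30 bytes = 152,471,339,008 bytes
1 TB = 1,000,000,000,000 bytes
152,471,339,008 / 1,000,000,000,000 = 0.15 TB

0.15 TB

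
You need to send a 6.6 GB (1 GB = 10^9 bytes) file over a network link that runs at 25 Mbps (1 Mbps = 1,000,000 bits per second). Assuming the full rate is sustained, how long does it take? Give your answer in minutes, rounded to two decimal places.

6.6 GB = 6,600,000,000 bytes = 52,800,000,000 bits
25 Mbps = 25,000,000 bits/s
time = 52,800,000,000 / 25,000,000 = 2,112.000 s
2,112.000 s / 60 = 35.20 minutes

35.20 minutes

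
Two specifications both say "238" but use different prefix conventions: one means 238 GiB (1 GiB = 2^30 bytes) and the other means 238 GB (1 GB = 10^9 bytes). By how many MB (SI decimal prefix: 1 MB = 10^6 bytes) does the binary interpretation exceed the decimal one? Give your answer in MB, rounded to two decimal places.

17,550.55 MB

238 GiB = 238 × 1,073,741,824 = 255,550,554,112 bytes
238 GB = 238 × 1,000,000,000 = 238,000,000,000 bytes
difference = 17,550,554,112 bytes
17,550,554,112 / 1,000,000 = 17,550.55 MB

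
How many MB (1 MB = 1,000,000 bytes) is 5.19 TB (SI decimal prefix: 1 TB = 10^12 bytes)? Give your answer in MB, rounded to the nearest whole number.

5.19 TB = 5.19 × 10^12 bytes = 5,190,000,000,000 bytes
1 MB = 1,000,000 bytes
5,190,000,000,000 / 1,000,000 = 5,190,000 MB

5,190,000 MB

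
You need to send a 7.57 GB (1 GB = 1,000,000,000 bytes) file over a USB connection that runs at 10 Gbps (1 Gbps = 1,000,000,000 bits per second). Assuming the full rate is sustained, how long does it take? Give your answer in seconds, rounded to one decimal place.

6.1 seconds

7.57 GB = 7,570,000,000 bytes = 60,560,000,000 bits
10 Gbps = 10,000,000,000 bits/s
time = 60,560,000,000 / 10,000,000,000 = 6.1 s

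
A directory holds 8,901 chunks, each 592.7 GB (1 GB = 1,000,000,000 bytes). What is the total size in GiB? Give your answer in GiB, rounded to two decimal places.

Total = 8,901 × 592.7 GB = 5275622.7 GB
= 5275622.7 × 1,000,000,000 bytes = 5,275,622,700,000,000 bytes
1 GiB = 1,073,741,824 bytes
5,275,622,700,000,000 / 1,073,741,824 = 4,913,306.52 GiB

4,913,306.52 GiB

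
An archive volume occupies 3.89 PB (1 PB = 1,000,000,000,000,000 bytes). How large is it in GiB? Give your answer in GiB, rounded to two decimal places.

3.89 PB = 3.89 × 10^15 bytes = 3,890,000,000,000,000 bytes
1 GiB = 1,073,741,824 bytes
3,890,000,000,000,000 / 1,073,741,824 = 3,622,844.82 GiB

3,622,844.82 GiB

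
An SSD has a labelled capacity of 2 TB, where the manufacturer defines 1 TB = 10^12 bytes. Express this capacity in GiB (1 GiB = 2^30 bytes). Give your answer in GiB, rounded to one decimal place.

2 TB × 1,000,000,000,000 bytes/TB = 2,000,000,000,000 bytes
1 GiB = 1,073,741,824 bytes
2,000,000,000,000 / 1,073,741,824 = 1,862.6 GiB

1,862.6 GiB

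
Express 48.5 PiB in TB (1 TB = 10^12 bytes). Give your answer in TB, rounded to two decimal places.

48.5 PiB × 1,125,899,906,842,624 bytes/PiB = 54,606,145,481,867,264 bytes
1 TB = 10^12 bytes = 1,000,000,000,000 bytes
54,606,145,481,867,264 / 1,000,000,000,000 = 54,606.15 TB

54,606.15 TB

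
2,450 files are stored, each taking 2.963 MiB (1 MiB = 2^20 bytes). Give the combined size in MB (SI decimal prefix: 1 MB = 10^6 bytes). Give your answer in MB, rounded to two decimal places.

Total = 2,450 × 2.963 MiB = 7259.35 MiB
= 7259.35 × 1,048,576 bytes = 7,611,980,185.6 bytes
1 MB = 1,000,000 bytes
7,611,980,185.6 / 1,000,000 = 7,611.98 MB

7,611.98 MB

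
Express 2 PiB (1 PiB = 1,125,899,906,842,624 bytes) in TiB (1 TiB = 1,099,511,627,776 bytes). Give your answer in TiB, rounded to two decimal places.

2 PiB × 1,125,899,906,842,624 bytes/PiB = 2,251,799,813,685,248 bytes
1 TiB = 1,099,511,627,776 bytes
2,251,799,813,685,248 / 1,099,511,627,776 = 2,048.00 TiB

2,048.00 TiB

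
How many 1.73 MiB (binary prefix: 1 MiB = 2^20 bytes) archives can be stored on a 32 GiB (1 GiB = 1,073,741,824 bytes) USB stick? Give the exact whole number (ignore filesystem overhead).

Capacity: 32 GiB = 34,359,738,368 bytes
Per item: 1.73 MiB = 1,814,036.48 bytes
⌊34,359,738,368 / 1,814,036.48⌋ = 18,941

18,941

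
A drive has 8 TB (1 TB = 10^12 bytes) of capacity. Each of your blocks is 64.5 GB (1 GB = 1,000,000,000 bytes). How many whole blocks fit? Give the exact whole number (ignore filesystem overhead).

124

Capacity: 8 TB = 8,000,000,000,000 bytes
Per item: 64.5 GB = 64,500,000,000 bytes
⌊8,000,000,000,000 / 64,500,000,000⌋ = 124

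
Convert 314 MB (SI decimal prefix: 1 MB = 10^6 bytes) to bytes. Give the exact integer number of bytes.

314 × 1,000,000 = 314,000,000 bytes  (1 MB = 10^6 bytes)

314,000,000 bytes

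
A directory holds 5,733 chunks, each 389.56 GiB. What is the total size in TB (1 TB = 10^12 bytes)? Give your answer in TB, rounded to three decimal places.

2,398.039 TB

Total = 5,733 × 389.56 GiB = 2233347.48 GiB
= 2233347.48 × 1,073,741,824 bytes = 2,398,038,596,801,003.52 bytes
1 TB = 1,000,000,000,000 bytes
2,398,038,596,801,003.52 / 1,000,000,000,000 = 2,398.039 TB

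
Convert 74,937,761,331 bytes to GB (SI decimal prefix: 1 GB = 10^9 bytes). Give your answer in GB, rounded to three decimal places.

74,937,761,331 bytes given.
1 GB = 10^9 bytes = 1,000,000,000 bytes
74,937,761,331 / 1,000,000,000 = 74.938 GB

74.938 GB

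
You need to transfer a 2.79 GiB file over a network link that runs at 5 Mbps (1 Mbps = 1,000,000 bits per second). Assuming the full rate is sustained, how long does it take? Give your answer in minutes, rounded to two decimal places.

79.89 minutes

2.79 GiB = 2,995,739,688.96 bytes = 23,965,917,511.68 bits
5 Mbps = 5,000,000 bits/s
time = 23,965,917,511.68 / 5,000,000 = 4,793.184 s
4,793.184 s / 60 = 79.89 minutes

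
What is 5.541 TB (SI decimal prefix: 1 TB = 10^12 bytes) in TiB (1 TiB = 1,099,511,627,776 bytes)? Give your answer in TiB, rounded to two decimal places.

5.04 TiB

5.541 TB × 1,000,000,000,000 bytes/TB = 5,541,000,000,000 bytes
1 TiB = 2^40 bytes = 1,099,511,627,776 bytes
5,541,000,000,000 / 1,099,511,627,776 = 5.04 TiB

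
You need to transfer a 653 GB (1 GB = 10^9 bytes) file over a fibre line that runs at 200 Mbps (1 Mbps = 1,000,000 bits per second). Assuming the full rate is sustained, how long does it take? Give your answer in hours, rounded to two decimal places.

7.26 hours

653 GB = 653,000,000,000 bytes = 5,224,000,000,000 bits
200 Mbps = 200,000,000 bits/s
time = 5,224,000,000,000 / 200,000,000 = 26,120.0000 s
26,120.0000 s / 3600 = 7.26 hours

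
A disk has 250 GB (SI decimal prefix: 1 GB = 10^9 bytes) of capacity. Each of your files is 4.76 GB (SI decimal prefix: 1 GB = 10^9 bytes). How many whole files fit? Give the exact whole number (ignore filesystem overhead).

Capacity: 250 GB = 250,000,000,000 bytes
Per item: 4.76 GB = 4,760,000,000 bytes
⌊250,000,000,000 / 4,760,000,000⌋ = 52

52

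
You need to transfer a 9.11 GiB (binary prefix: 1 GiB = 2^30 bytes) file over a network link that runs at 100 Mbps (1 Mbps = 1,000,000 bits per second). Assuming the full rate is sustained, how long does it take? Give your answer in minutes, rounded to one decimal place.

13.0 minutes

9.11 GiB = 9,781,788,016.64 bytes = 78,254,304,133.12 bits
100 Mbps = 100,000,000 bits/s
time = 78,254,304,133.12 / 100,000,000 = 782.54 s
782.54 s / 60 = 13.0 minutes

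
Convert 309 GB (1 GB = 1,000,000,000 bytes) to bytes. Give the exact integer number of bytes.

309 × 1,000,000,000 = 309,000,000,000 bytes  (1 GB = 10^9 bytes)

309,000,000,000 bytes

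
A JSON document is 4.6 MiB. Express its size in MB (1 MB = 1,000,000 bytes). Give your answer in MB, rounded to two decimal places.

4.6 MiB × 1,048,576 bytes/MiB = 4,823,449.6 bytes
1 MB = 10^6 bytes = 1,000,000 bytes
4,823,449.6 / 1,000,000 = 4.82 MB

4.82 MB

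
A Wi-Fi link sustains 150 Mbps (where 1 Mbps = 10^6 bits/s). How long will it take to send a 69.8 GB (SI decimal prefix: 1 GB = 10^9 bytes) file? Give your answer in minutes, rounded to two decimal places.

69.8 GB = 69,800,000,000 bytes = 558,400,000,000 bits
150 Mbps = 150,000,000 bits/s
time = 558,400,000,000 / 150,000,000 = 3,722.667 s
3,722.667 s / 60 = 62.04 minutes

62.04 minutes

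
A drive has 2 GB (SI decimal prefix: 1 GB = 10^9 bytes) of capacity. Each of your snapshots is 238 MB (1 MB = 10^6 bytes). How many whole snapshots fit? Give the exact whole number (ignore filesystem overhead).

8

Capacity: 2 GB = 2,000,000,000 bytes
Per item: 238 MB = 238,000,000 bytes
⌊2,000,000,000 / 238,000,000⌋ = 8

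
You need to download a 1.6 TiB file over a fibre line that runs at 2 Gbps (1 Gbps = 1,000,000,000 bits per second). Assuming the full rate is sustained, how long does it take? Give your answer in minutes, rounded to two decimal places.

1.6 TiB = 1,759,218,604,441.6 bytes = 14,073,748,835,532.8 bits
2 Gbps = 2,000,000,000 bits/s
time = 14,073,748,835,532.8 / 2,000,000,000 = 7,036.874 s
7,036.874 s / 60 = 117.28 minutes

117.28 minutes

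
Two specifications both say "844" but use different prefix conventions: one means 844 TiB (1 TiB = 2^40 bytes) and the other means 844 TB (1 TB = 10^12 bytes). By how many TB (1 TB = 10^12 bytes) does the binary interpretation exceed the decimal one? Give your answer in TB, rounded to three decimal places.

83.988 TB

844 TiB = 844 × 1,099,511,627,776 = 927,987,813,842,944 bytes
844 TB = 844 × 1,000,000,000,000 = 844,000,000,000,000 bytes
difference = 83,987,813,842,944 bytes
83,987,813,842,944 / 1,000,000,000,000 = 83.988 TB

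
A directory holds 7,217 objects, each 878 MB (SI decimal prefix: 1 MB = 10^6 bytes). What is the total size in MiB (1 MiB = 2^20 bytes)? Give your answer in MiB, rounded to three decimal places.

Total = 7,217 × 878 MB = 6,336,526 MB
= 6,336,526 × 1,000,000 bytes = 6,336,526,000,000 bytes
1 MiB = 1,048,576 bytes
6,336,526,000,000 / 1,048,576 = 6,042,982.101 MiB

6,042,982.101 MiB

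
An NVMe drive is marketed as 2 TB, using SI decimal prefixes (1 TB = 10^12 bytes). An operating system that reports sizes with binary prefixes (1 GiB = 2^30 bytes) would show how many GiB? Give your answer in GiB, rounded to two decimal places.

1,862.65 GiB

2 TB = 2 × 10^12 bytes = 2,000,000,000,000 bytes
1 GiB = 2^30 bytes = 1,073,741,824 bytes
2,000,000,000,000 / 1,073,741,824 = 1,862.65 GiB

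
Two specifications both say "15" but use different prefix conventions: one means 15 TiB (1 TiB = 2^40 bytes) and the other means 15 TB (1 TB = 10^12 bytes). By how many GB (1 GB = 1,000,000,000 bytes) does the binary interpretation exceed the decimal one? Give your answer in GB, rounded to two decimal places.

15 TiB = 15 × 1,099,511,627,776 = 16,492,674,416,640 bytes
15 TB = 15 × 1,000,000,000,000 = 15,000,000,000,000 bytes
difference = 1,492,674,416,640 bytes
1,492,674,416,640 / 1,000,000,000 = 1,492.67 GB

1,492.67 GB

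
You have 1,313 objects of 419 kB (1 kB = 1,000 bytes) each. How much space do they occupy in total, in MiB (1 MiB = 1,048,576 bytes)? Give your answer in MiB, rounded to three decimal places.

Total = 1,313 × 419 kB = 550,147 kB
= 550,147 × 1,000 bytes = 550,147,000 bytes
1 MiB = 1,048,576 bytes
550,147,000 / 1,048,576 = 524.661 MiB

524.661 MiB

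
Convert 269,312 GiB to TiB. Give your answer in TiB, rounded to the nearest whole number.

263 TiB

269,312 GiB = 269,312 × 2^30 bytes = 289,171,558,105,088 bytes
1 TiB = 2^40 bytes = 1,099,511,627,776 bytes
289,171,558,105,088 / 1,099,511,627,776 = 263 TiB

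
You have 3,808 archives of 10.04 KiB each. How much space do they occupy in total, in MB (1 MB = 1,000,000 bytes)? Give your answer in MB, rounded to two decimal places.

Total = 3,808 × 10.04 KiB = 38232.32 KiB
= 38232.32 × 1,024 bytes = 39,149,895.68 bytes
1 MB = 1,000,000 bytes
39,149,895.68 / 1,000,000 = 39.15 MB

39.15 MB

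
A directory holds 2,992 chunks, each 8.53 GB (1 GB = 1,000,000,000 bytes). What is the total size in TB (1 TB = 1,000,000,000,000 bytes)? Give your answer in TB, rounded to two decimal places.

Total = 2,992 × 8.53 GB = 25521.76 GB
= 25521.76 × 1,000,000,000 bytes = 25,521,760,000,000 bytes
1 TB = 1,000,000,000,000 bytes
25,521,760,000,000 / 1,000,000,000,000 = 25.52 TB

25.52 TB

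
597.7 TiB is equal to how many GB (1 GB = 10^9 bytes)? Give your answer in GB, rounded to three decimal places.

597.7 TiB × 1,099,511,627,776 bytes/TiB = 657,178,099,921,715.2 bytes
1 GB = 1,000,000,000 bytes
657,178,099,921,715.2 / 1,000,000,000 = 657,178.100 GB

657,178.100 GB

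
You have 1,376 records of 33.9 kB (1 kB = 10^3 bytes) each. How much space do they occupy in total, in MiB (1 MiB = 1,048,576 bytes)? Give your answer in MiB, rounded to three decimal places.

44.485 MiB

Total = 1,376 × 33.9 kB = 46646.4 kB
= 46646.4 × 1,000 bytes = 46,646,400 bytes
1 MiB = 1,048,576 bytes
46,646,400 / 1,048,576 = 44.485 MiB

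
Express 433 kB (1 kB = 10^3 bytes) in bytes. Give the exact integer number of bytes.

433,000 bytes

433 × 1,000 = 433,000 bytes  (1 kB = 10^3 bytes)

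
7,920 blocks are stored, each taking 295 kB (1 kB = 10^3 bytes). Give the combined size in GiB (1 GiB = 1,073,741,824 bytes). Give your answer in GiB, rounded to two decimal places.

Total = 7,920 × 295 kB = 2,336,400 kB
= 2,336,400 × 1,000 bytes = 2,336,400,000 bytes
1 GiB = 1,073,741,824 bytes
2,336,400,000 / 1,073,741,824 = 2.18 GiB

2.18 GiB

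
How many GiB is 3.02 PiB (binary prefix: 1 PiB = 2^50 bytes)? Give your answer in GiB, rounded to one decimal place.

3,166,699.5 GiB

3.02 PiB × 1,125,899,906,842,624 bytes/PiB = 3,400,217,718,664,724.48 bytes
1 GiB = 2^30 bytes = 1,073,741,824 bytes
3,400,217,718,664,724.48 / 1,073,741,824 = 3,166,699.5 GiB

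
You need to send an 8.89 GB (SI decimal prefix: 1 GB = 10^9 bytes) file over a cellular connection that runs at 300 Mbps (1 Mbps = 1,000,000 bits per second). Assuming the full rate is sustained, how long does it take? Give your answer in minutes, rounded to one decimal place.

8.89 GB = 8,890,000,000 bytes = 71,120,000,000 bits
300 Mbps = 300,000,000 bits/s
time = 71,120,000,000 / 300,000,000 = 237.07 s
237.07 s / 60 = 4.0 minutes

4.0 minutes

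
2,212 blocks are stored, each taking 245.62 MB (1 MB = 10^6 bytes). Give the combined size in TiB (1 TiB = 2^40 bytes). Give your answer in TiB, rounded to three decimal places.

0.494 TiB

Total = 2,212 × 245.62 MB = 543311.44 MB
= 543311.44 × 1,000,000 bytes = 543,311,440,000 bytes
1 TiB = 1,099,511,627,776 bytes
543,311,440,000 / 1,099,511,627,776 = 0.494 TiB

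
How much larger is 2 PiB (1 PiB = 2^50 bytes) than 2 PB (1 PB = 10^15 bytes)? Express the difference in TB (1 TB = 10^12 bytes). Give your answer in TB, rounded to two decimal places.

2 PiB = 2 × 1,125,899,906,842,624 = 2,251,799,813,685,248 bytes
2 PB = 2 × 1,000,000,000,000,000 = 2,000,000,000,000,000 bytes
difference = 251,799,813,685,248 bytes
251,799,813,685,248 / 1,000,000,000,000 = 251.80 TB

251.80 TB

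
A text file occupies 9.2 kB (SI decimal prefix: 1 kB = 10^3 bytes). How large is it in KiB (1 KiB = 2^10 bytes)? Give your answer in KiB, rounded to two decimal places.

9.2 kB × 1,000 bytes/kB = 9,200 bytes
1 KiB = 1,024 bytes
9,200 / 1,024 = 8.98 KiB

8.98 KiB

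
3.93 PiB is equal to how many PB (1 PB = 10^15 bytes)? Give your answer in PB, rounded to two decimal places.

4.42 PB

3.93 PiB = 3.93 × 2^50 bytes = 4,424,786,633,891,512.32 bytes
1 PB = 1,000,000,000,000,000 bytes
4,424,786,633,891,512.32 / 1,000,000,000,000,000 = 4.42 PB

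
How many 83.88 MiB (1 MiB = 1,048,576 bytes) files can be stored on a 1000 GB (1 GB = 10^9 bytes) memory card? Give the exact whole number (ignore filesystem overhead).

11,369

Capacity: 1000 GB = 1,000,000,000,000 bytes
Per item: 83.88 MiB = 87,954,554.88 bytes
⌊1,000,000,000,000 / 87,954,554.88⌋ = 11,369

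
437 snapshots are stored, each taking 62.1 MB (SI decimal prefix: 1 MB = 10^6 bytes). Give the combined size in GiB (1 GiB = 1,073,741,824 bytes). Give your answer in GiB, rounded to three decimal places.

Total = 437 × 62.1 MB = 27137.7 MB
= 27137.7 × 1,000,000 bytes = 27,137,700,000 bytes
1 GiB = 1,073,741,824 bytes
27,137,700,000 / 1,073,741,824 = 25.274 GiB

25.274 GiB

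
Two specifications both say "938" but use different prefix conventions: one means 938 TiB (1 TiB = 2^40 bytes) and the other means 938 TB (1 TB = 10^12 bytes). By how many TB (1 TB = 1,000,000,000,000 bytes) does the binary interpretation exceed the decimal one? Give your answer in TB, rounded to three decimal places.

93.342 TB

938 TiB = 938 × 1,099,511,627,776 = 1,031,341,906,853,888 bytes
938 TB = 938 × 1,000,000,000,000 = 938,000,000,000,000 bytes
difference = 93,341,906,853,888 bytes
93,341,906,853,888 / 1,000,000,000,000 = 93.342 TB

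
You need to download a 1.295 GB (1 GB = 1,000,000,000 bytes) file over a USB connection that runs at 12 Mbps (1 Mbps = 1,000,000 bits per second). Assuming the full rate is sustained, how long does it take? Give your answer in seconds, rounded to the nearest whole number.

863 seconds

1.295 GB = 1,295,000,000 bytes = 10,360,000,000 bits
12 Mbps = 12,000,000 bits/s
time = 10,360,000,000 / 12,000,000 = 863 s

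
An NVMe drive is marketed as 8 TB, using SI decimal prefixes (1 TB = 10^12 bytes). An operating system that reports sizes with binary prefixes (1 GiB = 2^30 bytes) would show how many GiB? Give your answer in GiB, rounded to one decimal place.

8 TB × 1,000,000,000,000 bytes/TB = 8,000,000,000,000 bytes
1 GiB = 1,073,741,824 bytes
8,000,000,000,000 / 1,073,741,824 = 7,450.6 GiB

7,450.6 GiB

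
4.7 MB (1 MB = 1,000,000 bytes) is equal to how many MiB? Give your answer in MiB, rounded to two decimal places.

4.7 MB = 4.7 × 10^6 bytes = 4,700,000 bytes
1 MiB = 1,048,576 bytes
4,700,000 / 1,048,576 = 4.48 MiB

4.48 MiB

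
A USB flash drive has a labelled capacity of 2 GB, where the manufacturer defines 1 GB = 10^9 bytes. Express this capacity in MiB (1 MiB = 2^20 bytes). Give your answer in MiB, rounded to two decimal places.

2 GB × 1,000,000,000 bytes/GB = 2,000,000,000 bytes
1 MiB = 2^20 bytes = 1,048,576 bytes
2,000,000,000 / 1,048,576 = 1,907.35 MiB

1,907.35 MiB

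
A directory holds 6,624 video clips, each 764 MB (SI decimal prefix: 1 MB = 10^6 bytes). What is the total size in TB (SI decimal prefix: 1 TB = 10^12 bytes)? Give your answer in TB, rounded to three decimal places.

5.061 TB

Total = 6,624 × 764 MB = 5,060,736 MB
= 5,060,736 × 1,000,000 bytes = 5,060,736,000,000 bytes
1 TB = 1,000,000,000,000 bytes
5,060,736,000,000 / 1,000,000,000,000 = 5.061 TB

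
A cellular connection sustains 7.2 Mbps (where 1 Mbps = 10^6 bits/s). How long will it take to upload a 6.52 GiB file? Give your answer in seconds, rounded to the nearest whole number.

7,779 seconds

6.52 GiB = 7,000,796,692.48 bytes = 56,006,373,539.84 bits
7.2 Mbps = 7,200,000 bits/s
time = 56,006,373,539.84 / 7,200,000 = 7,779 s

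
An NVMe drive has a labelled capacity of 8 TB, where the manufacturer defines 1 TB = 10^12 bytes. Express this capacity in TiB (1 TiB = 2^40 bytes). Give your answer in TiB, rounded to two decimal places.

7.28 TiB

8 TB = 8 × 10^12 bytes = 8,000,000,000,000 bytes
1 TiB = 1,099,511,627,776 bytes
8,000,000,000,000 / 1,099,511,627,776 = 7.28 TiB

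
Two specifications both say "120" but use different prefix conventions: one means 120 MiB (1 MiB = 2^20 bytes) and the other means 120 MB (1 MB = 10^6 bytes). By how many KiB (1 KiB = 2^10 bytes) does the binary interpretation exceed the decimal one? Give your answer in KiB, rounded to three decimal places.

120 MiB = 120 × 1,048,576 = 125,829,120 bytes
120 MB = 120 × 1,000,000 = 120,000,000 bytes
difference = 5,829,120 bytes
5,829,120 / 1,024 = 5,692.500 KiB

5,692.500 KiB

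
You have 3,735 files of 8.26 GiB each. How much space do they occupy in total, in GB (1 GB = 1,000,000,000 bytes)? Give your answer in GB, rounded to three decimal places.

33,126.116 GB

Total = 3,735 × 8.26 GiB = 30851.1 GiB
= 30851.1 × 1,073,741,824 bytes = 33,126,116,386,406.4 bytes
1 GB = 1,000,000,000 bytes
33,126,116,386,406.4 / 1,000,000,000 = 33,126.116 GB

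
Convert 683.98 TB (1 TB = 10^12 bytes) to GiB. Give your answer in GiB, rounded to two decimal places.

683.98 TB × 1,000,000,000,000 bytes/TB = 683,980,000,000,000 bytes
1 GiB = 1,073,741,824 bytes
683,980,000,000,000 / 1,073,741,824 = 637,006.01 GiB

637,006.01 GiB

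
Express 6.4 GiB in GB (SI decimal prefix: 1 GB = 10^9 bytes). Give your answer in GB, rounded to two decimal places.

6.4 GiB = 6.4 × 2^30 bytes = 6,871,947,673.6 bytes
1 GB = 1,000,000,000 bytes
6,871,947,673.6 / 1,000,000,000 = 6.87 GB

6.87 GB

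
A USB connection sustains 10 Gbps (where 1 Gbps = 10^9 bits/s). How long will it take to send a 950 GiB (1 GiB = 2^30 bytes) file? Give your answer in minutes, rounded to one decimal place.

13.6 minutes

950 GiB = 1,020,054,732,800 bytes = 8,160,437,862,400 bits
10 Gbps = 10,000,000,000 bits/s
time = 8,160,437,862,400 / 10,000,000,000 = 816.04 s
816.04 s / 60 = 13.6 minutes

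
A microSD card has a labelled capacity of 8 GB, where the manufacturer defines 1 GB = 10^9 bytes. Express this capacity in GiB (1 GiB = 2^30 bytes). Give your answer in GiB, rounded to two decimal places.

8 GB × 1,000,000,000 bytes/GB = 8,000,000,000 bytes
1 GiB = 1,073,741,824 bytes
8,000,000,000 / 1,073,741,824 = 7.45 GiB

7.45 GiB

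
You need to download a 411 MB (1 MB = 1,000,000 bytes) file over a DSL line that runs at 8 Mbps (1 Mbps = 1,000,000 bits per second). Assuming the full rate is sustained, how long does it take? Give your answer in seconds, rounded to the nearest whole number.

411 MB = 411,000,000 bytes = 3,288,000,000 bits
8 Mbps = 8,000,000 bits/s
time = 3,288,000,000 / 8,000,000 = 411 s

411 seconds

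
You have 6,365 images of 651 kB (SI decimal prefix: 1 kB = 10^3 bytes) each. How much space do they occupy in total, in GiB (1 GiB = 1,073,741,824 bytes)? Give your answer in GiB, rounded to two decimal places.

3.86 GiB

Total = 6,365 × 651 kB = 4,143,615 kB
= 4,143,615 × 1,000 bytes = 4,143,615,000 bytes
1 GiB = 1,073,741,824 bytes
4,143,615,000 / 1,073,741,824 = 3.86 GiB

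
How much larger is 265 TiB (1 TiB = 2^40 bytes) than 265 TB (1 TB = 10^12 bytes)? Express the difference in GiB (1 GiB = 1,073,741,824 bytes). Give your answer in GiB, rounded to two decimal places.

265 TiB = 265 × 1,099,511,627,776 = 291,370,581,360,640 bytes
265 TB = 265 × 1,000,000,000,000 = 265,000,000,000,000 bytes
difference = 26,370,581,360,640 bytes
26,370,581,360,640 / 1,073,741,824 = 24,559.52 GiB

24,559.52 GiB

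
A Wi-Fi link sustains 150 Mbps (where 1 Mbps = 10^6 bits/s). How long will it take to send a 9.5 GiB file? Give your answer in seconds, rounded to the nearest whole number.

544 seconds

9.5 GiB = 10,200,547,328 bytes = 81,604,378,624 bits
150 Mbps = 150,000,000 bits/s
time = 81,604,378,624 / 150,000,000 = 544 s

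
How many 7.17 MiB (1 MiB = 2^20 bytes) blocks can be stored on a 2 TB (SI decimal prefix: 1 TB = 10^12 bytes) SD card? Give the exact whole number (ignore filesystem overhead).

266,017

Capacity: 2 TB = 2,000,000,000,000 bytes
Per item: 7.17 MiB = 7,518,289.92 bytes
⌊2,000,000,000,000 / 7,518,289.92⌋ = 266,017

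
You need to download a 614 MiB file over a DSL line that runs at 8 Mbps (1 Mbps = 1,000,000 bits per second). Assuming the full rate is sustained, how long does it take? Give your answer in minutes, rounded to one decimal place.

614 MiB = 643,825,664 bytes = 5,150,605,312 bits
8 Mbps = 8,000,000 bits/s
time = 5,150,605,312 / 8,000,000 = 643.83 s
643.83 s / 60 = 10.7 minutes

10.7 minutes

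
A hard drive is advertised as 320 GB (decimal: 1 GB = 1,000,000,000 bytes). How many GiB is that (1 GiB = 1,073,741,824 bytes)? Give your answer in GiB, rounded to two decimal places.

320 GB × 1,000,000,000 bytes/GB = 320,000,000,000 bytes
1 GiB = 2^30 bytes = 1,073,741,824 bytes
320,000,000,000 / 1,073,741,824 = 298.02 GiB

298.02 GiB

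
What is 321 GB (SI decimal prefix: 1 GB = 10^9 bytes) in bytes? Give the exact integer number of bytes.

321,000,000,000 bytes

321 × 1,000,000,000 = 321,000,000,000 bytes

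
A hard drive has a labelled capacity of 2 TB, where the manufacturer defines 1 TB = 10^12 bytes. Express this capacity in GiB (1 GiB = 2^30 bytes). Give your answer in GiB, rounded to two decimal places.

2 TB = 2 × 10^12 bytes = 2,000,000,000,000 bytes
1 GiB = 2^30 bytes = 1,073,741,824 bytes
2,000,000,000,000 / 1,073,741,824 = 1,862.65 GiB

1,862.65 GiB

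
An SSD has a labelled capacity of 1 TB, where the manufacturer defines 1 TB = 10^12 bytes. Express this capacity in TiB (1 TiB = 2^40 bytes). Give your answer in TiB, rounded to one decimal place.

0.9 TiB

1 TB × 1,000,000,000,000 bytes/TB = 1,000,000,000,000 bytes
1 TiB = 1,099,511,627,776 bytes
1,000,000,000,000 / 1,099,511,627,776 = 0.9 TiB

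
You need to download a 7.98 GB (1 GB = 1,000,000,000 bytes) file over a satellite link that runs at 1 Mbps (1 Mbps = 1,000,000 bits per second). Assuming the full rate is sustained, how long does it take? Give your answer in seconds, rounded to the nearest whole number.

63,840 seconds

7.98 GB = 7,980,000,000 bytes = 63,840,000,000 bits
1 Mbps = 1,000,000 bits/s
time = 63,840,000,000 / 1,000,000 = 63,840 s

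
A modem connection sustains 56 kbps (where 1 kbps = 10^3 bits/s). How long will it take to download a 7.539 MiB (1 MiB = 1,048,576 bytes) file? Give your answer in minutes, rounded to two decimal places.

7.539 MiB = 7,905,214.464 bytes = 63,241,715.712 bits
56 kbps = 56,000 bits/s
time = 63,241,715.712 / 56,000 = 1,129.316 s
1,129.316 s / 60 = 18.82 minutes

18.82 minutes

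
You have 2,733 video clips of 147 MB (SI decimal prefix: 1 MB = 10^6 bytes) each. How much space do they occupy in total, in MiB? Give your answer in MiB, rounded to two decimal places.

Total = 2,733 × 147 MB = 401,751 MB
= 401,751 × 1,000,000 bytes = 401,751,000,000 bytes
1 MiB = 1,048,576 bytes
401,751,000,000 / 1,048,576 = 383,139.61 MiB

383,139.61 MiB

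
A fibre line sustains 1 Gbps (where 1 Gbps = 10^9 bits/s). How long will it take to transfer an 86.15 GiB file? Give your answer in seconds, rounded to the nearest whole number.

86.15 GiB = 92,502,858,137.6 bytes = 740,022,865,100.8 bits
1 Gbps = 1,000,000,000 bits/s
time = 740,022,865,100.8 / 1,000,000,000 = 740 s

740 seconds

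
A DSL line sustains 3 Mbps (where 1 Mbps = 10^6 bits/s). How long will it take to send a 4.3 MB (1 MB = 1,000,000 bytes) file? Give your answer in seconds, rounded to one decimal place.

11.5 seconds

4.3 MB = 4,300,000 bytes = 34,400,000 bits
3 Mbps = 3,000,000 bits/s
time = 34,400,000 / 3,000,000 = 11.5 s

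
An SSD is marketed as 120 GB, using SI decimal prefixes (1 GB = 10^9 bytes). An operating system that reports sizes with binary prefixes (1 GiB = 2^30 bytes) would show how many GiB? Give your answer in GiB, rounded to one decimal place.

120 GB = 120 × 10^9 bytes = 120,000,000,000 bytes
1 GiB = 1,073,741,824 bytes
120,000,000,000 / 1,073,741,824 = 111.8 GiB

111.8 GiB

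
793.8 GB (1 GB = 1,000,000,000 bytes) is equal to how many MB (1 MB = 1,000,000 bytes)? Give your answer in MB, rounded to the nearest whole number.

793.8 GB × 1,000,000,000 bytes/GB = 793,800,000,000 bytes
1 MB = 10^6 bytes = 1,000,000 bytes
793,800,000,000 / 1,000,000 = 793,800 MB

793,800 MB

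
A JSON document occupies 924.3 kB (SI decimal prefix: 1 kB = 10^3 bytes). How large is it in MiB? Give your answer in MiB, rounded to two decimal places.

924.3 kB = 924.3 × 10^3 bytes = 924,300 bytes
1 MiB = 2^20 bytes = 1,048,576 bytes
924,300 / 1,048,576 = 0.88 MiB

0.88 MiB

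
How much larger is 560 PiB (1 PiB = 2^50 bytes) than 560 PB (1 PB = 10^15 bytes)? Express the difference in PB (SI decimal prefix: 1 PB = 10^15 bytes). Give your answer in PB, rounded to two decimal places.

560 PiB = 560 × 1,125,899,906,842,624 = 630,503,947,831,869,440 bytes
560 PB = 560 × 1,000,000,000,000,000 = 560,000,000,000,000,000 bytes
difference = 70,503,947,831,869,440 bytes
70,503,947,831,869,440 / 1,000,000,000,000,000 = 70.50 PB

70.50 PB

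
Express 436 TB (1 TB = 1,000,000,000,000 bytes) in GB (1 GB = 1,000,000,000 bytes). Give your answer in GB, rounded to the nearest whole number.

436 TB = 436 × 10^12 bytes = 436,000,000,000,000 bytes
1 GB = 10^9 bytes = 1,000,000,000 bytes
436,000,000,000,000 / 1,000,000,000 = 436,000 GB

436,000 GB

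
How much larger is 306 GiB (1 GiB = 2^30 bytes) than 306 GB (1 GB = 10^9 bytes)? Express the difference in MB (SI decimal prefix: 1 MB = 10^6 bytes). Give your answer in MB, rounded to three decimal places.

306 GiB = 306 × 1,073,741,824 = 328,564,998,144 bytes
306 GB = 306 × 1,000,000,000 = 306,000,000,000 bytes
difference = 22,564,998,144 bytes
22,564,998,144 / 1,000,000 = 22,564.998 MB

22,564.998 MB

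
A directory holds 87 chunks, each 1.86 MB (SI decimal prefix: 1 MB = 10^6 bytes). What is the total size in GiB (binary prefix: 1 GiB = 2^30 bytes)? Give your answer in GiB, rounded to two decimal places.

0.15 GiB

Total = 87 × 1.86 MB = 161.82 MB
= 161.82 × 1,000,000 bytes = 161,820,000 bytes
1 GiB = 1,073,741,824 bytes
161,820,000 / 1,073,741,824 = 0.15 GiB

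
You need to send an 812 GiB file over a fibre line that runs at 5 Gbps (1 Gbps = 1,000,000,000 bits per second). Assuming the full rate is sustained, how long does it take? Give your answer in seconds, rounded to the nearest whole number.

812 GiB = 871,878,361,088 bytes = 6,975,026,888,704 bits
5 Gbps = 5,000,000,000 bits/s
time = 6,975,026,888,704 / 5,000,000,000 = 1,395 s

1,395 seconds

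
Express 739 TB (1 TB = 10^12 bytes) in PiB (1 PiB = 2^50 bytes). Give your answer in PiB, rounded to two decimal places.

739 TB × 1,000,000,000,000 bytes/TB = 739,000,000,000,000 bytes
1 PiB = 2^50 bytes = 1,125,899,906,842,624 bytes
739,000,000,000,000 / 1,125,899,906,842,624 = 0.66 PiB

0.66 PiB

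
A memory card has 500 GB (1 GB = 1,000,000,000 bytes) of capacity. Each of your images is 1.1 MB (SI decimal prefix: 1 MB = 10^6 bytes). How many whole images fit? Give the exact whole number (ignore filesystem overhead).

Capacity: 500 GB = 500,000,000,000 bytes
Per item: 1.1 MB = 1,100,000 bytes
⌊500,000,000,000 / 1,100,000⌋ = 454,545

454,545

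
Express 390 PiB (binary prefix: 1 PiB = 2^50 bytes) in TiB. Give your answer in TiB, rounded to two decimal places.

399,360.00 TiB

390 PiB = 390 × 2^50 bytes = 439,100,963,668,623,360 bytes
1 TiB = 1,099,511,627,776 bytes
439,100,963,668,623,360 / 1,099,511,627,776 = 399,360.00 TiB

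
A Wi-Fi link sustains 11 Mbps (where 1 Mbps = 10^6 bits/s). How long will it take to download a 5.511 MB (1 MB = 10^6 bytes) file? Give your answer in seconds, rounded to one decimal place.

5.511 MB = 5,511,000 bytes = 44,088,000 bits
11 Mbps = 11,000,000 bits/s
time = 44,088,000 / 11,000,000 = 4.0 s

4.0 seconds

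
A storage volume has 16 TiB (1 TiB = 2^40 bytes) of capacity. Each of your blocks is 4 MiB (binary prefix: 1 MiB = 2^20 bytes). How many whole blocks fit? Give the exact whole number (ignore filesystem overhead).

4,194,304

Capacity: 16 TiB = 17,592,186,044,416 bytes
Per item: 4 MiB = 4,194,304 bytes
⌊17,592,186,044,416 / 4,194,304⌋ = 4,194,304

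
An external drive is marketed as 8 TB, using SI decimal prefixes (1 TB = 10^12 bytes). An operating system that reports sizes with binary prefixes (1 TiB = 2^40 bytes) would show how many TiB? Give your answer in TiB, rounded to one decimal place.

7.3 TiB

8 TB = 8 × 10^12 bytes = 8,000,000,000,000 bytes
1 TiB = 2^40 bytes = 1,099,511,627,776 bytes
8,000,000,000,000 / 1,099,511,627,776 = 7.3 TiB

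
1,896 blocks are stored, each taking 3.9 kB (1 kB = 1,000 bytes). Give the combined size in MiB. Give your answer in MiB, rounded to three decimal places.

7.052 MiB

Total = 1,896 × 3.9 kB = 7394.4 kB
= 7394.4 × 1,000 bytes = 7,394,400 bytes
1 MiB = 1,048,576 bytes
7,394,400 / 1,048,576 = 7.052 MiB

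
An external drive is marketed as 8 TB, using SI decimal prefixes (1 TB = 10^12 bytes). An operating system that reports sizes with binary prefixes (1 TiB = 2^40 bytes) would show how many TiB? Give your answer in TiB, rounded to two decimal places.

7.28 TiB

8 TB = 8 × 10^12 bytes = 8,000,000,000,000 bytes
1 TiB = 2^40 bytes = 1,099,511,627,776 bytes
8,000,000,000,000 / 1,099,511,627,776 = 7.28 TiB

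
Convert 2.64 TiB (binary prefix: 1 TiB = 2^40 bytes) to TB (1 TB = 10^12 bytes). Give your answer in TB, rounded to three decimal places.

2.903 TB

2.64 TiB × 1,099,511,627,776 bytes/TiB = 2,902,710,697,328.64 bytes
1 TB = 1,000,000,000,000 bytes
2,902,710,697,328.64 / 1,000,000,000,000 = 2.903 TB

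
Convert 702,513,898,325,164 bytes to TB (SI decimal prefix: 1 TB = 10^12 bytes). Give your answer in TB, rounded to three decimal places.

702,513,898,325,164 bytes given.
1 TB = 10^12 bytes = 1,000,000,000,000 bytes
702,513,898,325,164 / 1,000,000,000,000 = 702.514 TB

702.514 TB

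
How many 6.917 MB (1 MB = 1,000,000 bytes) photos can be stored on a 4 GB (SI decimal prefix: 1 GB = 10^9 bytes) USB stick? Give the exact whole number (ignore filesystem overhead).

578

Capacity: 4 GB = 4,000,000,000 bytes
Per item: 6.917 MB = 6,917,000 bytes
⌊4,000,000,000 / 6,917,000⌋ = 578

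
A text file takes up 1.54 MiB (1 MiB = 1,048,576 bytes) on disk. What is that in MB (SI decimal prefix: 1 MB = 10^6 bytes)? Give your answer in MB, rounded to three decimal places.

1.54 MiB × 1,048,576 bytes/MiB = 1,614,807.04 bytes
1 MB = 10^6 bytes = 1,000,000 bytes
1,614,807.04 / 1,000,000 = 1.615 MB

1.615 MB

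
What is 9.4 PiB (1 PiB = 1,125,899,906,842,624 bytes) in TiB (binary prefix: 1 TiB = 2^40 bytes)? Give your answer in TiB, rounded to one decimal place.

9.4 PiB × 1,125,899,906,842,624 bytes/PiB = 10,583,459,124,320,665.6 bytes
1 TiB = 2^40 bytes = 1,099,511,627,776 bytes
10,583,459,124,320,665.6 / 1,099,511,627,776 = 9,625.6 TiB

9,625.6 TiB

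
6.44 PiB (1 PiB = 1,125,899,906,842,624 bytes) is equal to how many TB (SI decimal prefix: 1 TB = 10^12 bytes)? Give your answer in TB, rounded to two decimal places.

7,250.80 TB

6.44 PiB × 1,125,899,906,842,624 bytes/PiB = 7,250,795,400,066,498.56 bytes
1 TB = 1,000,000,000,000 bytes
7,250,795,400,066,498.56 / 1,000,000,000,000 = 7,250.80 TB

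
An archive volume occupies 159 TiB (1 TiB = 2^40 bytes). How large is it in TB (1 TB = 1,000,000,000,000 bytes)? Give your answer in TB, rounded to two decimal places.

159 TiB × 1,099,511,627,776 bytes/TiB = 174,822,348,816,384 bytes
1 TB = 10^12 bytes = 1,000,000,000,000 bytes
174,822,348,816,384 / 1,000,000,000,000 = 174.82 TB

174.82 TB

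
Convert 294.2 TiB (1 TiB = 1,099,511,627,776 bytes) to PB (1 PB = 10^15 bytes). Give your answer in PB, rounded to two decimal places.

294.2 TiB = 294.2 × 2^40 bytes = 323,476,320,891,699.2 bytes
1 PB = 1,000,000,000,000,000 bytes
323,476,320,891,699.2 / 1,000,000,000,000,000 = 0.32 PB

0.32 PB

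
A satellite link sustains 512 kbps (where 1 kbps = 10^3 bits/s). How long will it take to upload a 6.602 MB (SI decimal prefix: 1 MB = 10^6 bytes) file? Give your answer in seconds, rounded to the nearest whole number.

103 seconds

6.602 MB = 6,602,000 bytes = 52,816,000 bits
512 kbps = 512,000 bits/s
time = 52,816,000 / 512,000 = 103 s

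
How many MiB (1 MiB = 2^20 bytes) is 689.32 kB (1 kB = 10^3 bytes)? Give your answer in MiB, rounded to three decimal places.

689.32 kB = 689.32 × 10^3 bytes = 689,320 bytes
1 MiB = 1,048,576 bytes
689,320 / 1,048,576 = 0.657 MiB

0.657 MiB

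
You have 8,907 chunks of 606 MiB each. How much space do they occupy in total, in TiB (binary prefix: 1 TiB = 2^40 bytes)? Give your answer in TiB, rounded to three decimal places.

5.148 TiB

Total = 8,907 × 606 MiB = 5,397,642 MiB
= 5,397,642 × 1,048,576 bytes = 5,659,837,857,792 bytes
1 TiB = 1,099,511,627,776 bytes
5,659,837,857,792 / 1,099,511,627,776 = 5.148 TiB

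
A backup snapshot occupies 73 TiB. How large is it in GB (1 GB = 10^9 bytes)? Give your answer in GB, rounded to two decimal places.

73 TiB = 73 × 2^40 bytes = 80,264,348,827,648 bytes
1 GB = 1,000,000,000 bytes
80,264,348,827,648 / 1,000,000,000 = 80,264.35 GB

80,264.35 GB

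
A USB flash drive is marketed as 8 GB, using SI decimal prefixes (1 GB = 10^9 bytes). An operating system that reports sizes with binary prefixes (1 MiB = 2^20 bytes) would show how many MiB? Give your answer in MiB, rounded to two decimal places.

7,629.39 MiB

8 GB = 8 × 10^9 bytes = 8,000,000,000 bytes
1 MiB = 1,048,576 bytes
8,000,000,000 / 1,048,576 = 7,629.39 MiB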